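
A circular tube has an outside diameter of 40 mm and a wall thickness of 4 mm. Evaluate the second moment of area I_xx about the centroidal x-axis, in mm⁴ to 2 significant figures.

I_xx ≈ 7.4 × 10⁴ mm⁴

Break the section into simple shapes (no overlaps), measuring from the bottom-left corner of the bounding box.
Outer circle: ⌀40, A = 1 257 mm², y = 20 mm, Ī = 125 664 mm⁴.
Bore (subtracted): ⌀32, A = 804.2 mm², y = 20 mm, Ī = 51 472 mm⁴.
By symmetry the centroid is at mid-height, ȳ = 20 mm.
All pieces are centred on the centroidal x-axis, so I = ΣĪ (holes subtracted) = 74 192 mm⁴.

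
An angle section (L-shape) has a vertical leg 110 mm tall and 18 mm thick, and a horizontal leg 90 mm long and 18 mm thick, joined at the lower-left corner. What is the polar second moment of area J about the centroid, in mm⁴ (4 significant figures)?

Break the section into simple shapes (no overlaps), measuring from the bottom-left corner of the bounding box.
Vertical leg: 18 × 110, A = 1 980 mm², y = 55 mm, Ī = 1 996 500 mm⁴.
Horizontal leg (remainder): 72 × 18, A = 1 296 mm², y = 9 mm, Ī = 34 992 mm⁴.
Centroid: ȳ = ΣA·y / ΣA = 36.8022 mm.
Transfer each piece to the centroidal x-axis using Ī + A·d² with d = y − 36.8022:
  vertical leg: d = 18.1978 mm → contributes +2 652 197 mm⁴
  horizontal leg (remainder): d = -27.8022 mm → contributes +1 036 751 mm⁴
Total I = 3 688 948 mm⁴.
For the y-axis: x̄ = 26.8022 mm.
Repeating about the centroidal y-axis gives I_y = 2 199 508 mm⁴.
Polar second moment: J = I_x + I_y = 5 888 456 mm⁴.

J ≈ 5.888 × 10⁶ mm⁴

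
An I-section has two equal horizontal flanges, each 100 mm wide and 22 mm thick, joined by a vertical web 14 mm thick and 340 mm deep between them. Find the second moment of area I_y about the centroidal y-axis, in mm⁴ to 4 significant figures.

I_y ≈ 3.744 × 10⁶ mm⁴

Decompose the section into non-overlapping parts with the origin at the bottom-left of its bounding rectangle.
Bottom flange: 100 × 22, A = 2 200 mm², x = 50 mm, Ī = 1 833 333 mm⁴.
Web: 14 × 340, A = 4 760 mm², x = 50 mm, Ī = 77746.7 mm⁴.
Top flange: 100 × 22, A = 2 200 mm², x = 50 mm, Ī = 1 833 333 mm⁴.
By symmetry the centroid is at mid-width, x̄ = 50 mm.
All pieces are centred on the centroidal y-axis, so I = ΣĪ = 3 744 413 mm⁴.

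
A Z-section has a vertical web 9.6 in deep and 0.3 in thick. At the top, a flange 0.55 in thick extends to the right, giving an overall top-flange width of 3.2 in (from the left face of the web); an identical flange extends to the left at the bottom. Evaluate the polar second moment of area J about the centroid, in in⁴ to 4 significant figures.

Split into non-overlapping primitives; take the origin at the lower-left of the bounding box.
Web: 0.3 × 9.6, A = 2.88 in², y = 4.8 in, Ī = 22.1184 in⁴.
Top flange (beyond web): 2.9 × 0.55, A = 1.595 in², y = 9.325 in, Ī = 0.0402073 in⁴.
Bottom flange (beyond web): 2.9 × 0.55, A = 1.595 in², y = 0.275 in, Ī = 0.0402073 in⁴.
Centroid: ȳ = ΣA·y / ΣA = 4.8 in.
Transfer each piece to the centroidal x-axis using Ī + A·d² with d = y − 4.8:
  web: d = 0 in → contributes +22.1184 in⁴
  top flange (beyond web): d = 4.525 in → contributes +32.6988 in⁴
  bottom flange (beyond web): d = -4.525 in → contributes +32.6988 in⁴
Total I = 87.5161 in⁴.
For the y-axis: x̄ = 3.05 in.
Repeating about the centroidal y-axis gives I_y = 10.4237 in⁴.
Polar second moment: J = I_x + I_y = 97.9397 in⁴.

J ≈ 97.94 in⁴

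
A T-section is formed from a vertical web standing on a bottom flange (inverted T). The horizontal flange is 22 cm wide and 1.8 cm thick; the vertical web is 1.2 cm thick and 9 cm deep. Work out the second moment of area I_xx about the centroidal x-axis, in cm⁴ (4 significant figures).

I_xx ≈ 331.0 cm⁴

Decompose the section into non-overlapping parts with the origin at the bottom-left of its bounding rectangle.
Flange: 22 × 1.8, A = 39.6 cm², y = 0.9 cm, Ī = 10.692 cm⁴.
Web: 1.2 × 9, A = 10.8 cm², y = 6.3 cm, Ī = 72.9 cm⁴.
Centroid: ȳ = ΣA·y / ΣA = 2.05714 cm.
Transfer each piece to the centroidal x-axis using Ī + A·d² with d = y − 2.05714:
  flange: d = -1.15714 cm → contributes +63.7156 cm⁴
  web: d = 4.24286 cm → contributes +267.32 cm⁴
Total I = 331.035 cm⁴.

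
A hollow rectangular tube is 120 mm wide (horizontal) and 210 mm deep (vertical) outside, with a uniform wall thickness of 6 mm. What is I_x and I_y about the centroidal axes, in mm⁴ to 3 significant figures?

Decompose the section into non-overlapping parts with the origin at the bottom-left of its bounding rectangle.
Outer rectangle: 120 × 210, A = 25 200 mm², y = 105 mm, Ī = 92 610 000 mm⁴.
Inner void (subtracted): 108 × 198, A = 21 384 mm², y = 105 mm, Ī = 69 861 528 mm⁴.
By symmetry the centroid is at mid-height, ȳ = 105 mm.
All pieces are centred on the centroidal x-axis, so I = ΣĪ (holes subtracted) = 22 748 472 mm⁴.
Repeating about the centroidal y-axis gives I_y = 9 454 752 mm⁴.

I_x ≈ 2.27 × 10⁷ mm⁴, I_y ≈ 9.45 × 10⁶ mm⁴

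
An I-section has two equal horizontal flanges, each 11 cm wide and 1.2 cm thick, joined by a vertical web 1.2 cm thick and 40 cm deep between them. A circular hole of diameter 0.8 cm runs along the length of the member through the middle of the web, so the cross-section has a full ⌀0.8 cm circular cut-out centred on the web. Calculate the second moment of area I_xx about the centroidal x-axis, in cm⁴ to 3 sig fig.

I_xx ≈ 1.76 × 10⁴ cm⁴

Split into non-overlapping primitives; take the origin at the lower-left of the bounding box.
Bottom flange: 11 × 1.2, A = 13.2 cm², y = 0.6 cm, Ī = 1.584 cm⁴.
Web: 1.2 × 40, A = 48 cm², y = 21.2 cm, Ī = 6 400 cm⁴.
Top flange: 11 × 1.2, A = 13.2 cm², y = 41.8 cm, Ī = 1.584 cm⁴.
Hole (subtracted): ⌀0.8, A = 0.50265 cm², y = 21.2 cm, Ī = 0.020106 cm⁴.
By symmetry the centroid is at mid-height, ȳ = 21.2 cm.
Transfer each piece to the centroidal x-axis using Ī + A·d² with d = y − 21.2:
  bottom flange: d = -20.6 cm → contributes +5603.1 cm⁴
  web: d = 0 cm → contributes +6 400 cm⁴
  top flange: d = 20.6 cm → contributes +5603.1 cm⁴
  hole: d = 0 cm → contributes −0.020106 cm⁴
Total I = 17 606 cm⁴.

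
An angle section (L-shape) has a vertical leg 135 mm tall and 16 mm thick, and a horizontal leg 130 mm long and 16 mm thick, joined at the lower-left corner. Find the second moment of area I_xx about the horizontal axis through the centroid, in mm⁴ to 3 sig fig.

I_xx ≈ 6.82 × 10⁶ mm⁴

Split into non-overlapping primitives; take the origin at the lower-left of the bounding box.
Vertical leg: 16 × 135, A = 2 160 mm², y = 67.5 mm, Ī = 3 280 500 mm⁴.
Horizontal leg (remainder): 114 × 16, A = 1 824 mm², y = 8 mm, Ī = 38 912 mm⁴.
Centroid: ȳ = ΣA·y / ΣA = 40.259 mm.
Transfer each piece to the horizontal axis through the centroid using Ī + A·d² with d = y − 40.259:
  vertical leg: d = 27.241 mm → contributes +4 883 371 mm⁴
  horizontal leg (remainder): d = -32.259 mm → contributes +1 937 049 mm⁴
Total I = 6 820 421 mm⁴.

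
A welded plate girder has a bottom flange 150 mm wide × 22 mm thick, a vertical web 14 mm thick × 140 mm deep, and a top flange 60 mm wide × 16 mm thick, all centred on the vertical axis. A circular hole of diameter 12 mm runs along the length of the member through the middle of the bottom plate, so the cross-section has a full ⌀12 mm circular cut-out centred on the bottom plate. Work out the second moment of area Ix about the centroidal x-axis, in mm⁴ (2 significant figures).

Decompose the section into non-overlapping parts with the origin at the bottom-left of its bounding rectangle.
Bottom plate: 150 × 22, A = 3 300 mm², y = 11 mm, Ī = 133 100 mm⁴.
Web plate: 14 × 140, A = 1 960 mm², y = 92 mm, Ī = 3 201 333 mm⁴.
Top plate: 60 × 16, A = 960 mm², y = 170 mm, Ī = 20 480 mm⁴.
Hole (subtracted): ⌀12, A = 113.1 mm², y = 11 mm, Ī = 1 018 mm⁴.
Centroid: ȳ = ΣA·y / ΣA = 61.99 mm.
Transfer each piece to the centroidal x-axis using Ī + A·d² with d = y − 61.99:
  bottom plate: d = -50.99 mm → contributes +8 713 532 mm⁴
  web plate: d = 30.01 mm → contributes +4 966 336 mm⁴
  top plate: d = 108 mm → contributes +11 219 687 mm⁴
  hole: d = -50.99 mm → contributes −295 086 mm⁴
Total I = 24 604 469 mm⁴.

Ix ≈ 2.5 × 10⁷ mm⁴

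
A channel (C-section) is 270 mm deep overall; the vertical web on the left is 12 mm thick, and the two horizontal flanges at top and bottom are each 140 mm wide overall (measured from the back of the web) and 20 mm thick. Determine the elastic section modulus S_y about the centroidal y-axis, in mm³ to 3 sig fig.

Split into non-overlapping primitives; take the origin at the lower-left of the bounding box.
Web: 12 × 270, A = 3 240 mm², x = 6 mm, Ī = 38 880 mm⁴.
Top flange (beyond web): 128 × 20, A = 2 560 mm², x = 76 mm, Ī = 3 495 253 mm⁴.
Bottom flange (beyond web): 128 × 20, A = 2 560 mm², x = 76 mm, Ī = 3 495 253 mm⁴.
Centroid: x̄ = ΣA·x / ΣA = 48.871 mm.
Transfer each piece to the centroidal y-axis using Ī + A·d² with d = x − 48.871:
  web: d = -42.871 mm → contributes +5 993 698 mm⁴
  top flange (beyond web): d = 27.129 mm → contributes +5 379 395 mm⁴
  bottom flange (beyond web): d = 27.129 mm → contributes +5 379 395 mm⁴
Total I = 16 752 487 mm⁴.
Extreme fibre distance c = 91.129 mm; S = I/c = 183 832 mm³.

S_y ≈ 1.84 × 10⁵ mm³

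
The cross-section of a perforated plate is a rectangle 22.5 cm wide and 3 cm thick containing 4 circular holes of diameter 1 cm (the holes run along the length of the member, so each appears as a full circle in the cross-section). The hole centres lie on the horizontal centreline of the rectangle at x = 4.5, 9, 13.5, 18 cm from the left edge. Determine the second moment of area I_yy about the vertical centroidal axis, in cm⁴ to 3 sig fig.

I_yy ≈ 2770 cm⁴

Decompose the section into non-overlapping parts with the origin at the bottom-left of its bounding rectangle.
Plate: 22.5 × 3, A = 67.5 cm², x = 11.25 cm, Ī = 2847.7 cm⁴.
Hole 1 (subtracted): ⌀1, A = 0.7854 cm², x = 4.5 cm, Ī = 0.049087 cm⁴.
Hole 2 (subtracted): ⌀1, A = 0.7854 cm², x = 9 cm, Ī = 0.049087 cm⁴.
Hole 3 (subtracted): ⌀1, A = 0.7854 cm², x = 13.5 cm, Ī = 0.049087 cm⁴.
Hole 4 (subtracted): ⌀1, A = 0.7854 cm², x = 18 cm, Ī = 0.049087 cm⁴.
By symmetry the centroid is at mid-width, x̄ = 11.25 cm.
Transfer each piece to the vertical centroidal axis using Ī + A·d² with d = x − 11.25:
  plate: d = 0 cm → contributes +2847.7 cm⁴
  hole 1: d = -6.75 cm → contributes −35.834 cm⁴
  hole 2: d = -2.25 cm → contributes −4.0252 cm⁴
  hole 3: d = 2.25 cm → contributes −4.0252 cm⁴
  hole 4: d = 6.75 cm → contributes −35.834 cm⁴
Total I = 2767.9 cm⁴.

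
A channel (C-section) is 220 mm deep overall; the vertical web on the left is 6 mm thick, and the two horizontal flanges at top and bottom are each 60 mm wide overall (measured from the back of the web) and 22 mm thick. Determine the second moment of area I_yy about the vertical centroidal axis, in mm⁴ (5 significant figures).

I_yy ≈ 1.3450 × 10⁶ mm⁴

Treat the section as a set of non-overlapping primitives; coordinates are from the bounding-box lower-left.
Web: 6 × 220, A = 1 320 mm², x = 3 mm, Ī = 3 960 mm⁴.
Top flange (beyond web): 54 × 22, A = 1 188 mm², x = 33 mm, Ī = 288 684 mm⁴.
Bottom flange (beyond web): 54 × 22, A = 1 188 mm², x = 33 mm, Ī = 288 684 mm⁴.
Centroid: x̄ = ΣA·x / ΣA = 22.28571 mm.
Transfer each piece to the vertical centroidal axis using Ī + A·d² with d = x − 22.28571:
  web: d = -19.28571 mm → contributes +494919.2 mm⁴
  top flange (beyond web): d = 10.71429 mm → contributes +425061.6 mm⁴
  bottom flange (beyond web): d = 10.71429 mm → contributes +425061.6 mm⁴
Total I = 1 345 042 mm⁴.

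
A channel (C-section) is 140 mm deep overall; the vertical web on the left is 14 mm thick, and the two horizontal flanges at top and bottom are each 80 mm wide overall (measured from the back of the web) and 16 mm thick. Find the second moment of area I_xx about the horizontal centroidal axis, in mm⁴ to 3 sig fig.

I_xx ≈ 1.14 × 10⁷ mm⁴

Break the section into simple shapes (no overlaps), measuring from the bottom-left corner of the bounding box.
Web: 14 × 140, A = 1 960 mm², y = 70 mm, Ī = 3 201 333 mm⁴.
Top flange (beyond web): 66 × 16, A = 1 056 mm², y = 132 mm, Ī = 22 528 mm⁴.
Bottom flange (beyond web): 66 × 16, A = 1 056 mm², y = 8 mm, Ī = 22 528 mm⁴.
By symmetry the centroid is at mid-height, ȳ = 70 mm.
Transfer each piece to the horizontal centroidal axis using Ī + A·d² with d = y − 70:
  web: d = 0 mm → contributes +3 201 333 mm⁴
  top flange (beyond web): d = 62 mm → contributes +4 081 792 mm⁴
  bottom flange (beyond web): d = -62 mm → contributes +4 081 792 mm⁴
Total I = 11 364 917 mm⁴.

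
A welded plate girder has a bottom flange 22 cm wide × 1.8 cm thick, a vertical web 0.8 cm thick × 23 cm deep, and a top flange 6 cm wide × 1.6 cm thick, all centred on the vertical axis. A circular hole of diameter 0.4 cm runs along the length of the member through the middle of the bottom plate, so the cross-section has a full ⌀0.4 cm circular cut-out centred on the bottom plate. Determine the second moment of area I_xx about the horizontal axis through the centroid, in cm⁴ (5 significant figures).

Decompose the section into non-overlapping parts with the origin at the bottom-left of its bounding rectangle.
Bottom plate: 22 × 1.8, A = 39.6 cm², y = 0.9 cm, Ī = 10.692 cm⁴.
Web plate: 0.8 × 23, A = 18.4 cm², y = 13.3 cm, Ī = 811.1333 cm⁴.
Top plate: 6 × 1.6, A = 9.6 cm², y = 25.6 cm, Ī = 2.048 cm⁴.
Hole (subtracted): ⌀0.4, A = 0.1256637 cm², y = 0.9 cm, Ī = 0.001256637 cm⁴.
Centroid: ȳ = ΣA·y / ΣA = 7.795659 cm.
Transfer each piece to the horizontal axis through the centroid using Ī + A·d² with d = y − 7.795659:
  bottom plate: d = -6.895659 cm → contributes +1893.676 cm⁴
  web plate: d = 5.504341 cm → contributes +1368.612 cm⁴
  top plate: d = 17.80434 cm → contributes +3045.196 cm⁴
  hole: d = -6.895659 cm → contributes −5.97658 cm⁴
Total I = 6301.508 cm⁴.

I_xx ≈ 6301.5 cm⁴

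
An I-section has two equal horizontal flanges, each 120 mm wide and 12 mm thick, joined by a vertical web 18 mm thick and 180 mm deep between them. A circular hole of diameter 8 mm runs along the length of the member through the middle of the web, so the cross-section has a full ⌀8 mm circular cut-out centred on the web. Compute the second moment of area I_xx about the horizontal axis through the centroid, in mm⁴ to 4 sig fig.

Treat the section as a set of non-overlapping primitives; coordinates are from the bounding-box lower-left.
Bottom flange: 120 × 12, A = 1 440 mm², y = 6 mm, Ī = 17 280 mm⁴.
Web: 18 × 180, A = 3 240 mm², y = 102 mm, Ī = 8 748 000 mm⁴.
Top flange: 120 × 12, A = 1 440 mm², y = 198 mm, Ī = 17 280 mm⁴.
Hole (subtracted): ⌀8, A = 50.2655 mm², y = 102 mm, Ī = 201.062 mm⁴.
By symmetry the centroid is at mid-height, ȳ = 102 mm.
Transfer each piece to the horizontal axis through the centroid using Ī + A·d² with d = y − 102:
  bottom flange: d = -96 mm → contributes +13 288 320 mm⁴
  web: d = 0 mm → contributes +8 748 000 mm⁴
  top flange: d = 96 mm → contributes +13 288 320 mm⁴
  hole: d = 0 mm → contributes −201.062 mm⁴
Total I = 35 324 439 mm⁴.

I_xx ≈ 3.532 × 10⁷ mm⁴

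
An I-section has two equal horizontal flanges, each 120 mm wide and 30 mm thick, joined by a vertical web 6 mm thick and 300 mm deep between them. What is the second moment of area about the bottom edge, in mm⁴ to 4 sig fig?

Break the section into simple shapes (no overlaps), measuring from the bottom-left corner of the bounding box.
Bottom flange: 120 × 30, A = 3 600 mm², y = 15 mm, Ī = 270 000 mm⁴.
Web: 6 × 300, A = 1 800 mm², y = 180 mm, Ī = 13 500 000 mm⁴.
Top flange: 120 × 30, A = 3 600 mm², y = 345 mm, Ī = 270 000 mm⁴.
Transfer each piece to the base of the section using Ī + A·d² with d = y − 0:
  bottom flange: d = 15 mm → contributes +1 080 000 mm⁴
  web: d = 180 mm → contributes +71 820 000 mm⁴
  top flange: d = 345 mm → contributes +428 760 000 mm⁴
Total I = 501 660 000 mm⁴.

I_base ≈ 5.017 × 10⁸ mm⁴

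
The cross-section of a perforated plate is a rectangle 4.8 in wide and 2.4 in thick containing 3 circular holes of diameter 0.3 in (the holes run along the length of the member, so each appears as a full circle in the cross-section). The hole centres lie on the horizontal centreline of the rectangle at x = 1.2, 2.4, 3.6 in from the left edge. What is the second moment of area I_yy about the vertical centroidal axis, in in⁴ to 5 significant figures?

Split into non-overlapping primitives; take the origin at the lower-left of the bounding box.
Plate: 4.8 × 2.4, A = 11.52 in², x = 2.4 in, Ī = 22.1184 in⁴.
Hole 1 (subtracted): ⌀0.3, A = 0.07068583 in², x = 1.2 in, Ī = 0.0003976078 in⁴.
Hole 2 (subtracted): ⌀0.3, A = 0.07068583 in², x = 2.4 in, Ī = 0.0003976078 in⁴.
Hole 3 (subtracted): ⌀0.3, A = 0.07068583 in², x = 3.6 in, Ī = 0.0003976078 in⁴.
By symmetry the centroid is at mid-width, x̄ = 2.4 in.
Transfer each piece to the vertical centroidal axis using Ī + A·d² with d = x − 2.4:
  plate: d = 0 in → contributes +22.1184 in⁴
  hole 1: d = -1.2 in → contributes −0.1021852 in⁴
  hole 2: d = 0 in → contributes −0.0003976078 in⁴
  hole 3: d = 1.2 in → contributes −0.1021852 in⁴
Total I = 21.91363 in⁴.

I_yy ≈ 21.914 in⁴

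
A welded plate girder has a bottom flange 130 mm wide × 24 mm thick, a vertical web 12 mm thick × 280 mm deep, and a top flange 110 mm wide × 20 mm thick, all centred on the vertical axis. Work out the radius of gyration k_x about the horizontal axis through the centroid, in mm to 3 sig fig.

k_x ≈ 128 mm

Decompose the section into non-overlapping parts with the origin at the bottom-left of its bounding rectangle.
Bottom plate: 130 × 24, A = 3 120 mm², y = 12 mm, Ī = 149 760 mm⁴.
Web plate: 12 × 280, A = 3 360 mm², y = 164 mm, Ī = 21 952 000 mm⁴.
Top plate: 110 × 20, A = 2 200 mm², y = 314 mm, Ī = 73 333 mm⁴.
Centroid: ȳ = ΣA·y / ΣA = 147.38 mm.
Transfer each piece to the horizontal axis through the centroid using Ī + A·d² with d = y − 147.38:
  bottom plate: d = -135.38 mm → contributes +57 334 425 mm⁴
  web plate: d = 16.618 mm → contributes +22 879 836 mm⁴
  top plate: d = 166.62 mm → contributes +61 148 403 mm⁴
Total I = 141 362 663 mm⁴.
Radius of gyration: k = √(I/A) = √(141 362 663 / 8 680) = 127.62 mm.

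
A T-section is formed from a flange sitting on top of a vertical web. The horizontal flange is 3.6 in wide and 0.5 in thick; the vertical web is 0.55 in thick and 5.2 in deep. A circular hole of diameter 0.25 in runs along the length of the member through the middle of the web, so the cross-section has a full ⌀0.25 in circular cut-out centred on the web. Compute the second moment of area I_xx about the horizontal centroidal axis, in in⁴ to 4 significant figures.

I_xx ≈ 15.39 in⁴

Treat the section as a set of non-overlapping primitives; coordinates are from the bounding-box lower-left.
Flange: 3.6 × 0.5, A = 1.8 in², y = 5.45 in, Ī = 0.0375 in⁴.
Web: 0.55 × 5.2, A = 2.86 in², y = 2.6 in, Ī = 6.44453 in⁴.
Hole (subtracted): ⌀0.25, A = 0.0490874 in², y = 2.6 in, Ī = 0.000191748 in⁴.
Centroid: ȳ = ΣA·y / ΣA = 3.71258 in.
Transfer each piece to the horizontal centroidal axis using Ī + A·d² with d = y − 3.71258:
  flange: d = 1.73742 in → contributes +5.47104 in⁴
  web: d = -1.11258 in → contributes +9.98473 in⁴
  hole: d = -1.11258 in → contributes −0.0609536 in⁴
Total I = 15.3948 in⁴.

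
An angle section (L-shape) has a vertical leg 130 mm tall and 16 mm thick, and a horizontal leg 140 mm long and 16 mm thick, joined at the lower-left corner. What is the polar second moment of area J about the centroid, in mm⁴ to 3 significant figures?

Break the section into simple shapes (no overlaps), measuring from the bottom-left corner of the bounding box.
Vertical leg: 16 × 130, A = 2 080 mm², y = 65 mm, Ī = 2 929 333 mm⁴.
Horizontal leg (remainder): 124 × 16, A = 1 984 mm², y = 8 mm, Ī = 42 325 mm⁴.
Centroid: ȳ = ΣA·y / ΣA = 37.173 mm.
Transfer each piece to the centroidal x-axis using Ī + A·d² with d = y − 37.173:
  vertical leg: d = 27.827 mm → contributes +4 539 938 mm⁴
  horizontal leg (remainder): d = -29.173 mm → contributes +1 730 863 mm⁴
Total I = 6 270 801 mm⁴.
For the y-axis: x̄ = 42.173 mm.
Repeating about the centroidal y-axis gives I_y = 7 562 161 mm⁴.
Polar second moment: J = I_x + I_y = 13 832 961 mm⁴.

J ≈ 1.38 × 10⁷ mm⁴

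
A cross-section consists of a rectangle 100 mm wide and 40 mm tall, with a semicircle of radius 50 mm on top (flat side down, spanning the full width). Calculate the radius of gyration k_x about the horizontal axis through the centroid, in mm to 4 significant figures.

k_x ≈ 24.05 mm

Treat the section as a set of non-overlapping primitives; coordinates are from the bounding-box lower-left.
Rectangular body: 100 × 40, A = 4 000 mm², y = 20 mm, Ī = 533 333 mm⁴.
Semicircular cap: semicircle r = 50, A = 3926.99 mm², y = 61.2207 mm, Ī = 685 981 mm⁴.
Centroid: ȳ = ΣA·y / ΣA = 40.4205 mm.
Transfer each piece to the horizontal axis through the centroid using Ī + A·d² with d = y − 40.4205:
  rectangular body: d = -20.4205 mm → contributes +2 201 321 mm⁴
  semicircular cap: d = 20.8002 mm → contributes +2 384 980 mm⁴
Total I = 4 586 301 mm⁴.
Radius of gyration: k = √(I/A) = √(4 586 301 / 7926.99) = 24.0534 mm.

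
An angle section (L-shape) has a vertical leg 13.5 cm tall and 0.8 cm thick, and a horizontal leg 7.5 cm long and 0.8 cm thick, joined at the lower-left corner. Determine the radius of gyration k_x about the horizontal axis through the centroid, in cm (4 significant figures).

k_x ≈ 4.371 cm

Break the section into simple shapes (no overlaps), measuring from the bottom-left corner of the bounding box.
Vertical leg: 0.8 × 13.5, A = 10.8 cm², y = 6.75 cm, Ī = 164.025 cm⁴.
Horizontal leg (remainder): 6.7 × 0.8, A = 5.36 cm², y = 0.4 cm, Ī = 0.285867 cm⁴.
Centroid: ȳ = ΣA·y / ΣA = 4.64381 cm.
Transfer each piece to the horizontal axis through the centroid using Ī + A·d² with d = y − 4.64381:
  vertical leg: d = 2.10619 cm → contributes +211.934 cm⁴
  horizontal leg (remainder): d = -4.24381 cm → contributes +96.8191 cm⁴
Total I = 308.753 cm⁴.
Radius of gyration: k = √(I/A) = √(308.753 / 16.16) = 4.37104 cm.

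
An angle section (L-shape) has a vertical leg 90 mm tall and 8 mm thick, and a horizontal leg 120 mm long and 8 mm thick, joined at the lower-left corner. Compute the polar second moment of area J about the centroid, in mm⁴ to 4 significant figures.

J ≈ 3.539 × 10⁶ mm⁴

Decompose the section into non-overlapping parts with the origin at the bottom-left of its bounding rectangle.
Vertical leg: 8 × 90, A = 720 mm², y = 45 mm, Ī = 486 000 mm⁴.
Horizontal leg (remainder): 112 × 8, A = 896 mm², y = 4 mm, Ī = 4778.67 mm⁴.
Centroid: ȳ = ΣA·y / ΣA = 22.2673 mm.
Transfer each piece to the centroidal x-axis using Ī + A·d² with d = y − 22.2673:
  vertical leg: d = 22.7327 mm → contributes +858 078 mm⁴
  horizontal leg (remainder): d = -18.2673 mm → contributes +303 770 mm⁴
Total I = 1 161 847 mm⁴.
For the y-axis: x̄ = 37.2673 mm.
Repeating about the centroidal y-axis gives I_y = 2 377 607 mm⁴.
Polar second moment: J = I_x + I_y = 3 539 454 mm⁴.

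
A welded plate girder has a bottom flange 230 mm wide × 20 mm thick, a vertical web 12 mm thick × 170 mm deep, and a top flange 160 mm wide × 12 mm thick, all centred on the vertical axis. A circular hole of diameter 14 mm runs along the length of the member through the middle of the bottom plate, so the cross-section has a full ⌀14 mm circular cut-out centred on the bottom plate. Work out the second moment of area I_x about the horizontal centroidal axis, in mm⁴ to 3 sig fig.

I_x ≈ 5.38 × 10⁷ mm⁴

Treat the section as a set of non-overlapping primitives; coordinates are from the bounding-box lower-left.
Bottom plate: 230 × 20, A = 4 600 mm², y = 10 mm, Ī = 153 333 mm⁴.
Web plate: 12 × 170, A = 2 040 mm², y = 105 mm, Ī = 4 913 000 mm⁴.
Top plate: 160 × 12, A = 1 920 mm², y = 196 mm, Ī = 23 040 mm⁴.
Hole (subtracted): ⌀14, A = 153.94 mm², y = 10 mm, Ī = 1885.7 mm⁴.
Centroid: ȳ = ΣA·y / ΣA = 75.538 mm.
Transfer each piece to the horizontal centroidal axis using Ī + A·d² with d = y − 75.538:
  bottom plate: d = -65.538 mm → contributes +19 911 641 mm⁴
  web plate: d = 29.462 mm → contributes +6 683 689 mm⁴
  top plate: d = 120.46 mm → contributes +27 884 146 mm⁴
  hole: d = -65.538 mm → contributes −663 093 mm⁴
Total I = 53 816 383 mm⁴.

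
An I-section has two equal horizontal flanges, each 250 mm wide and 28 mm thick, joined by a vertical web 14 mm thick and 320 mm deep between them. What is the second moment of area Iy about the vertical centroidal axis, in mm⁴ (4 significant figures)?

Iy ≈ 7.299 × 10⁷ mm⁴

Treat the section as a set of non-overlapping primitives; coordinates are from the bounding-box lower-left.
Bottom flange: 250 × 28, A = 7 000 mm², x = 125 mm, Ī = 36 458 333 mm⁴.
Web: 14 × 320, A = 4 480 mm², x = 125 mm, Ī = 73173.3 mm⁴.
Top flange: 250 × 28, A = 7 000 mm², x = 125 mm, Ī = 36 458 333 mm⁴.
By symmetry the centroid is at mid-width, x̄ = 125 mm.
All pieces are centred on the vertical centroidal axis, so I = ΣĪ = 72 989 840 mm⁴.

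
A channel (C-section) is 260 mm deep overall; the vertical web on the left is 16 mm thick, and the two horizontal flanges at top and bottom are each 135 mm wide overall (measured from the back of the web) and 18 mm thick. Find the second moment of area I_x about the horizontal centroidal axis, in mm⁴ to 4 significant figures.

I_x ≈ 8.627 × 10⁷ mm⁴

Treat the section as a set of non-overlapping primitives; coordinates are from the bounding-box lower-left.
Web: 16 × 260, A = 4 160 mm², y = 130 mm, Ī = 23 434 667 mm⁴.
Top flange (beyond web): 119 × 18, A = 2 142 mm², y = 251 mm, Ī = 57 834 mm⁴.
Bottom flange (beyond web): 119 × 18, A = 2 142 mm², y = 9 mm, Ī = 57 834 mm⁴.
By symmetry the centroid is at mid-height, ȳ = 130 mm.
Transfer each piece to the horizontal centroidal axis using Ī + A·d² with d = y − 130:
  web: d = 0 mm → contributes +23 434 667 mm⁴
  top flange (beyond web): d = 121 mm → contributes +31 418 856 mm⁴
  bottom flange (beyond web): d = -121 mm → contributes +31 418 856 mm⁴
Total I = 86 272 379 mm⁴.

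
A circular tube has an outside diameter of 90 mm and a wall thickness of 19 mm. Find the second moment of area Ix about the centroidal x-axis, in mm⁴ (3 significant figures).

Ix ≈ 2.86 × 10⁶ mm⁴

Decompose the section into non-overlapping parts with the origin at the bottom-left of its bounding rectangle.
Outer circle: ⌀90, A = 6361.7 mm², y = 45 mm, Ī = 3 220 623 mm⁴.
Bore (subtracted): ⌀52, A = 2123.7 mm², y = 45 mm, Ī = 358 908 mm⁴.
By symmetry the centroid is at mid-height, ȳ = 45 mm.
All pieces are centred on the centroidal x-axis, so I = ΣĪ (holes subtracted) = 2 861 715 mm⁴.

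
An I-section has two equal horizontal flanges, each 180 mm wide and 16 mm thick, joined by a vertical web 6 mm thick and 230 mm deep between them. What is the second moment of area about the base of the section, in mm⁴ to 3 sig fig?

Split into non-overlapping primitives; take the origin at the lower-left of the bounding box.
Bottom flange: 180 × 16, A = 2 880 mm², y = 8 mm, Ī = 61 440 mm⁴.
Web: 6 × 230, A = 1 380 mm², y = 131 mm, Ī = 6 083 500 mm⁴.
Top flange: 180 × 16, A = 2 880 mm², y = 254 mm, Ī = 61 440 mm⁴.
Transfer each piece to a horizontal axis along the bottom face using Ī + A·d² with d = y − 0:
  bottom flange: d = 8 mm → contributes +245 760 mm⁴
  web: d = 131 mm → contributes +29 765 680 mm⁴
  top flange: d = 254 mm → contributes +185 867 520 mm⁴
Total I = 215 878 960 mm⁴.

I_base ≈ 2.16 × 10⁸ mm⁴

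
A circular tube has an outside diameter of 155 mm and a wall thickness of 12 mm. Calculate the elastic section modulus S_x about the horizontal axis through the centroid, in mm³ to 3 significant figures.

S_x ≈ 1.79 × 10⁵ mm³

Treat the section as a set of non-overlapping primitives; coordinates are from the bounding-box lower-left.
Outer circle: ⌀155, A = 18 869 mm², y = 77.5 mm, Ī = 28 333 269 mm⁴.
Bore (subtracted): ⌀131, A = 13 478 mm², y = 77.5 mm, Ī = 14 456 231 mm⁴.
By symmetry the centroid is at mid-height, ȳ = 77.5 mm.
All pieces are centred on the horizontal axis through the centroid, so I = ΣĪ (holes subtracted) = 13 877 038 mm⁴.
Extreme fibre distance c = 77.5 mm; S = I/c = 179 059 mm³.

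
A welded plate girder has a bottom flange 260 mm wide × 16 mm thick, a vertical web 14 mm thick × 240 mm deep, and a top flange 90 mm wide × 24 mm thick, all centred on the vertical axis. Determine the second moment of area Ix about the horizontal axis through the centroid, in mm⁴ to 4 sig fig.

Ix ≈ 1.158 × 10⁸ mm⁴

Break the section into simple shapes (no overlaps), measuring from the bottom-left corner of the bounding box.
Bottom plate: 260 × 16, A = 4 160 mm², y = 8 mm, Ī = 88746.7 mm⁴.
Web plate: 14 × 240, A = 3 360 mm², y = 136 mm, Ī = 16 128 000 mm⁴.
Top plate: 90 × 24, A = 2 160 mm², y = 268 mm, Ī = 103 680 mm⁴.
Centroid: ȳ = ΣA·y / ΣA = 110.446 mm.
Transfer each piece to the horizontal axis through the centroid using Ī + A·d² with d = y − 110.446:
  bottom plate: d = -102.446 mm → contributes +43 748 947 mm⁴
  web plate: d = 25.5537 mm → contributes +18 322 055 mm⁴
  top plate: d = 157.554 mm → contributes +53 721 737 mm⁴
Total I = 115 792 739 mm⁴.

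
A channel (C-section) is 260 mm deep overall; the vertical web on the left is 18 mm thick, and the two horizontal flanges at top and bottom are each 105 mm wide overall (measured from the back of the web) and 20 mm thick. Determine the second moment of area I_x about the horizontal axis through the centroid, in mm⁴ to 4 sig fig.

Decompose the section into non-overlapping parts with the origin at the bottom-left of its bounding rectangle.
Web: 18 × 260, A = 4 680 mm², y = 130 mm, Ī = 26 364 000 mm⁴.
Top flange (beyond web): 87 × 20, A = 1 740 mm², y = 250 mm, Ī = 58 000 mm⁴.
Bottom flange (beyond web): 87 × 20, A = 1 740 mm², y = 10 mm, Ī = 58 000 mm⁴.
By symmetry the centroid is at mid-height, ȳ = 130 mm.
Transfer each piece to the horizontal axis through the centroid using Ī + A·d² with d = y − 130:
  web: d = 0 mm → contributes +26 364 000 mm⁴
  top flange (beyond web): d = 120 mm → contributes +25 114 000 mm⁴
  bottom flange (beyond web): d = -120 mm → contributes +25 114 000 mm⁴
Total I = 76 592 000 mm⁴.

I_x ≈ 7.659 × 10⁷ mm⁴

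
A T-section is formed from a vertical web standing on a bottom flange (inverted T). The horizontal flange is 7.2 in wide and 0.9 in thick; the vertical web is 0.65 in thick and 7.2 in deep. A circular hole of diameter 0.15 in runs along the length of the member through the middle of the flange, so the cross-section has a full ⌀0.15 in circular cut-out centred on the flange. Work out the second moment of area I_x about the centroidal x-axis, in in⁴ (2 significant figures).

Treat the section as a set of non-overlapping primitives; coordinates are from the bounding-box lower-left.
Flange: 7.2 × 0.9, A = 6.48 in², y = 0.45 in, Ī = 0.4374 in⁴.
Web: 0.65 × 7.2, A = 4.68 in², y = 4.5 in, Ī = 20.22 in⁴.
Hole (subtracted): ⌀0.15, A = 0.01767 in², y = 0.45 in, Ī = 0.00002485 in⁴.
Centroid: ȳ = ΣA·y / ΣA = 2.151 in.
Transfer each piece to the centroidal x-axis using Ī + A·d² with d = y − 2.151:
  flange: d = -1.701 in → contributes +19.19 in⁴
  web: d = 2.349 in → contributes +46.04 in⁴
  hole: d = -1.701 in → contributes −0.05116 in⁴
Total I = 65.18 in⁴.

I_x ≈ 65 in⁴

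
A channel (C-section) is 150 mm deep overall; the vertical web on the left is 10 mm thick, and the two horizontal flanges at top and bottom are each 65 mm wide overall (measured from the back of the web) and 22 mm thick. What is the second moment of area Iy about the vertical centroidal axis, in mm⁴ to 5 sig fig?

Iy ≈ 1.6007 × 10⁶ mm⁴

Break the section into simple shapes (no overlaps), measuring from the bottom-left corner of the bounding box.
Web: 10 × 150, A = 1 500 mm², x = 5 mm, Ī = 12 500 mm⁴.
Top flange (beyond web): 55 × 22, A = 1 210 mm², x = 37.5 mm, Ī = 305020.8 mm⁴.
Bottom flange (beyond web): 55 × 22, A = 1 210 mm², x = 37.5 mm, Ī = 305020.8 mm⁴.
Centroid: x̄ = ΣA·x / ΣA = 25.06378 mm.
Transfer each piece to the vertical centroidal axis using Ī + A·d² with d = x − 25.06378:
  web: d = -20.06378 mm → contributes +616332.6 mm⁴
  top flange (beyond web): d = 12.43622 mm → contributes +492 159 mm⁴
  bottom flange (beyond web): d = 12.43622 mm → contributes +492 159 mm⁴
Total I = 1 600 651 mm⁴.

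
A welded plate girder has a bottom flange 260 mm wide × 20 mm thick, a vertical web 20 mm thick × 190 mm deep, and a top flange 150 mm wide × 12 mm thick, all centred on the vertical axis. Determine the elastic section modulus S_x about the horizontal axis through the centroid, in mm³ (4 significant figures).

S_x ≈ 5.332 × 10⁵ mm³

Treat the section as a set of non-overlapping primitives; coordinates are from the bounding-box lower-left.
Bottom plate: 260 × 20, A = 5 200 mm², y = 10 mm, Ī = 173 333 mm⁴.
Web plate: 20 × 190, A = 3 800 mm², y = 115 mm, Ī = 11 431 667 mm⁴.
Top plate: 150 × 12, A = 1 800 mm², y = 216 mm, Ī = 21 600 mm⁴.
Centroid: ȳ = ΣA·y / ΣA = 81.2778 mm.
Transfer each piece to the horizontal axis through the centroid using Ī + A·d² with d = y − 81.2778:
  bottom plate: d = -71.2778 mm → contributes +26 592 046 mm⁴
  web plate: d = 33.7222 mm → contributes +15 752 982 mm⁴
  top plate: d = 134.722 mm → contributes +32 691 739 mm⁴
Total I = 75 036 767 mm⁴.
Extreme fibre distance c = 140.722 mm; S = I/c = 533 226 mm³.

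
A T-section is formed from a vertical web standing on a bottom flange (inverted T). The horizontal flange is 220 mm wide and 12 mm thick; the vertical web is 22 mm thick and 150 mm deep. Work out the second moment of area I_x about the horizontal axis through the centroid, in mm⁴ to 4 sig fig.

I_x ≈ 1.584 × 10⁷ mm⁴

Break the section into simple shapes (no overlaps), measuring from the bottom-left corner of the bounding box.
Flange: 220 × 12, A = 2 640 mm², y = 6 mm, Ī = 31 680 mm⁴.
Web: 22 × 150, A = 3 300 mm², y = 87 mm, Ī = 6 187 500 mm⁴.
Centroid: ȳ = ΣA·y / ΣA = 51 mm.
Transfer each piece to the horizontal axis through the centroid using Ī + A·d² with d = y − 51:
  flange: d = -45 mm → contributes +5 377 680 mm⁴
  web: d = 36 mm → contributes +10 464 300 mm⁴
Total I = 15 841 980 mm⁴.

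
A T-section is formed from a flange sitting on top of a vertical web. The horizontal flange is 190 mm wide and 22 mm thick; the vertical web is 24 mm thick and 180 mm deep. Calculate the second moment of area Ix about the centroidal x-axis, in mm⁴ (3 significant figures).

Ix ≈ 3.35 × 10⁷ mm⁴

Treat the section as a set of non-overlapping primitives; coordinates are from the bounding-box lower-left.
Flange: 190 × 22, A = 4 180 mm², y = 191 mm, Ī = 168 593 mm⁴.
Web: 24 × 180, A = 4 320 mm², y = 90 mm, Ī = 11 664 000 mm⁴.
Centroid: ȳ = ΣA·y / ΣA = 139.67 mm.
Transfer each piece to the centroidal x-axis using Ī + A·d² with d = y − 139.67:
  flange: d = 51.332 mm → contributes +11 182 685 mm⁴
  web: d = -49.668 mm → contributes +22 321 153 mm⁴
Total I = 33 503 838 mm⁴.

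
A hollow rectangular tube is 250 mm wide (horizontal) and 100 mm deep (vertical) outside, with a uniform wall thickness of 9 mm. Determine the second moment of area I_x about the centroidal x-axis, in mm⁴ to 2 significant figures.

I_x ≈ 1.0 × 10⁷ mm⁴

Treat the section as a set of non-overlapping primitives; coordinates are from the bounding-box lower-left.
Outer rectangle: 250 × 100, A = 25 000 mm², y = 50 mm, Ī = 20 833 333 mm⁴.
Inner void (subtracted): 232 × 82, A = 19 024 mm², y = 50 mm, Ī = 10 659 781 mm⁴.
By symmetry the centroid is at mid-height, ȳ = 50 mm.
All pieces are centred on the centroidal x-axis, so I = ΣĪ (holes subtracted) = 10 173 552 mm⁴.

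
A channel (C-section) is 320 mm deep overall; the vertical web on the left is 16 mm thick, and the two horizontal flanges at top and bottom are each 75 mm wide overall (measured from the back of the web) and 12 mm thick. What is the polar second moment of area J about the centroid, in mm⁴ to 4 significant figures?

Break the section into simple shapes (no overlaps), measuring from the bottom-left corner of the bounding box.
Web: 16 × 320, A = 5 120 mm², y = 160 mm, Ī = 43 690 667 mm⁴.
Top flange (beyond web): 59 × 12, A = 708 mm², y = 314 mm, Ī = 8 496 mm⁴.
Bottom flange (beyond web): 59 × 12, A = 708 mm², y = 6 mm, Ī = 8 496 mm⁴.
By symmetry the centroid is at mid-height, ȳ = 160 mm.
Transfer each piece to the centroidal x-axis using Ī + A·d² with d = y − 160:
  web: d = 0 mm → contributes +43 690 667 mm⁴
  top flange (beyond web): d = 154 mm → contributes +16 799 424 mm⁴
  bottom flange (beyond web): d = -154 mm → contributes +16 799 424 mm⁴
Total I = 77 289 515 mm⁴.
For the y-axis: x̄ = 16.1242 mm.
Repeating about the centroidal y-axis gives I_y = 2 079 838 mm⁴.
Polar second moment: J = I_x + I_y = 79 369 352 mm⁴.

J ≈ 7.937 × 10⁷ mm⁴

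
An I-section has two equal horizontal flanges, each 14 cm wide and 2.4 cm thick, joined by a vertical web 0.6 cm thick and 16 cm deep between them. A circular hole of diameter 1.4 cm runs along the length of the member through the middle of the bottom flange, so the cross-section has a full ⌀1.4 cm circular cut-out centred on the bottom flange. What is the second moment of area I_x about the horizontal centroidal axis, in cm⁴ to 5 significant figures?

Break the section into simple shapes (no overlaps), measuring from the bottom-left corner of the bounding box.
Bottom flange: 14 × 2.4, A = 33.6 cm², y = 1.2 cm, Ī = 16.128 cm⁴.
Web: 0.6 × 16, A = 9.6 cm², y = 10.4 cm, Ī = 204.8 cm⁴.
Top flange: 14 × 2.4, A = 33.6 cm², y = 19.6 cm, Ī = 16.128 cm⁴.
Hole (subtracted): ⌀1.4, A = 1.53938 cm², y = 1.2 cm, Ī = 0.1885741 cm⁴.
Centroid: ȳ = ΣA·y / ΣA = 10.58818 cm.
Transfer each piece to the horizontal centroidal axis using Ī + A·d² with d = y − 10.58818:
  bottom flange: d = -9.388177 cm → contributes +2977.56 cm⁴
  web: d = -0.1881768 cm → contributes +205.1399 cm⁴
  top flange: d = 9.011823 cm → contributes +2744.883 cm⁴
  hole: d = -9.388177 cm → contributes −135.8663 cm⁴
Total I = 5791.717 cm⁴.

I_x ≈ 5791.7 cm⁴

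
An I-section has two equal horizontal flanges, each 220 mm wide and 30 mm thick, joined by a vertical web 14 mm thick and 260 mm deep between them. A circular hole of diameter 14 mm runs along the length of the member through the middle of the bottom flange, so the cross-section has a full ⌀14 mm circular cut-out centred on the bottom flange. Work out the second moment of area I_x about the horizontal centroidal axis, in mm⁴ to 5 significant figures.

Treat the section as a set of non-overlapping primitives; coordinates are from the bounding-box lower-left.
Bottom flange: 220 × 30, A = 6 600 mm², y = 15 mm, Ī = 495 000 mm⁴.
Web: 14 × 260, A = 3 640 mm², y = 160 mm, Ī = 20 505 333 mm⁴.
Top flange: 220 × 30, A = 6 600 mm², y = 305 mm, Ī = 495 000 mm⁴.
Hole (subtracted): ⌀14, A = 153.938 mm², y = 15 mm, Ī = 1885.741 mm⁴.
Centroid: ȳ = ΣA·y / ΣA = 161.3377 mm.
Transfer each piece to the horizontal centroidal axis using Ī + A·d² with d = y − 161.3377:
  bottom flange: d = -146.3377 mm → contributes +141 832 176 mm⁴
  web: d = -1.337704 mm → contributes +20 511 847 mm⁴
  top flange: d = 143.6623 mm → contributes +136 711 444 mm⁴
  hole: d = -146.3377 mm → contributes −3 298 426 mm⁴
Total I = 295 757 041 mm⁴.

I_x ≈ 2.9576 × 10⁸ mm⁴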